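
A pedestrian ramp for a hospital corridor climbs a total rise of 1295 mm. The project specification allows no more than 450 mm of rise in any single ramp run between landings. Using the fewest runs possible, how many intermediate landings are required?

1295 / 450 = 2.878 → round up to 3 ramp runs.
3 runs are separated by 2 intermediate landings.

2 intermediate landings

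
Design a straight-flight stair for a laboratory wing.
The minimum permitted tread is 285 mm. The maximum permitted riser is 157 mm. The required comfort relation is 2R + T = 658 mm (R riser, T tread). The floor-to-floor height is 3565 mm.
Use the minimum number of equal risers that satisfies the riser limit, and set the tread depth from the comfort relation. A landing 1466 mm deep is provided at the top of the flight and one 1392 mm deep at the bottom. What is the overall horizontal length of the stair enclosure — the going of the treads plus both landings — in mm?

3565 / 157 = 22.71, so 23 risers are needed.
Each riser is 3565/23 = 155 mm (≤ 157 mm).
From 2R + T = 658: T = 658 − 310 = 348 mm.
Treads = 23 − 1 = 22; going = 22 × 348 = 7656 mm.
Add landings: 7656 + 1466 + 1392 = 10514 mm.

10514 mm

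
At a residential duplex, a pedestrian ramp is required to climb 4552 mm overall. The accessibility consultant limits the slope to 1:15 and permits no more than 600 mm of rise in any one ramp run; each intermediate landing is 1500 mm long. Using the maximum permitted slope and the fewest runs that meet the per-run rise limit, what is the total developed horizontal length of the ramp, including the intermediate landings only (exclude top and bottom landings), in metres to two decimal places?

⌈4552/600⌉ = 8 ramp runs. That means 7 intermediate landings.
Horizontal run for 4552 mm of rise at 1:15 is 4552 × 15 = 68280 mm.
Intermediate landings: 7 × 1500 = 10500 mm.
Developed length = 68280 + 10500 = 78780 mm.
= 78.78 m.

78.78 m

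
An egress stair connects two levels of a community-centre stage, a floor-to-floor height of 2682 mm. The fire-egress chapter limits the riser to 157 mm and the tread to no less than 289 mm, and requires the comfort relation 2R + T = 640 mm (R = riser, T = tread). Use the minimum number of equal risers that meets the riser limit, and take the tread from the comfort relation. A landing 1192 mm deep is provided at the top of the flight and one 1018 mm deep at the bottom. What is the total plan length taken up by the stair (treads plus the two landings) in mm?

⌈2682/157⌉ = 18 risers.
R = 2682 ÷ 18 = 149 mm.
Tread T = 640 − 2 × 149 = 342 mm (≥ 289 mm).
Treads = 18 − 1 = 17; going = 17 × 342 = 5814 mm.
Add landings: 5814 + 1192 + 1018 = 8024 mm.

8024 mm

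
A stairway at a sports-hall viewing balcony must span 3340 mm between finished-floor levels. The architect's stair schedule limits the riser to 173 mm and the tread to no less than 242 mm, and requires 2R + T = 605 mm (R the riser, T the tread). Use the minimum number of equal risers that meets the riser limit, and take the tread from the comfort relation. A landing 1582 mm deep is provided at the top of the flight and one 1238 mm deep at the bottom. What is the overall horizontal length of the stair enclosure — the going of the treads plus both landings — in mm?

7969 mm

At most 173 each: 3340/173 = 19.31, giving 20 risers.
Riser R = 3340 / 20 = 167 mm, within the 173 mm limit.
Tread T = 605 − 2 × 167 = 271 mm (≥ 242 mm).
20 risers give 19 treads; going = 19 × 271 = 5149 mm.
Add landings: 5149 + 1582 + 1238 = 7969 mm.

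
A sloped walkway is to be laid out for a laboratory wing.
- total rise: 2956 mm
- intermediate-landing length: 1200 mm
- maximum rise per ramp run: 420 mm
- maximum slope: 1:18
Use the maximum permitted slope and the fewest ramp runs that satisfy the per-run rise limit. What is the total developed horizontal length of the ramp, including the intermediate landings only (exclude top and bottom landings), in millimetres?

⌈2956/420⌉ = 8 ramp runs. That means 7 intermediate landings.
Ramp run (horizontal) at 1:18: 2956 × 18 = 53208 mm.
7 intermediate landings contribute 7 × 1200 = 8400 mm.
Developed length = 53208 + 8400 = 61608 mm.

61608 mm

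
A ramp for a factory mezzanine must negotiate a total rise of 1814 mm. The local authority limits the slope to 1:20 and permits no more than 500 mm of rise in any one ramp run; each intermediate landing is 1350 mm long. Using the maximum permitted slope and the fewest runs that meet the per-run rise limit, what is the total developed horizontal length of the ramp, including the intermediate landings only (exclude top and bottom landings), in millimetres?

40330 mm

At most 500 each: 1814/500 = 3.63, giving 4 ramp runs. That means 3 intermediate landings.
Ramp run (horizontal) at 1:20: 1814 × 20 = 36280 mm.
Intermediate landings: 3 × 1350 = 4050 mm.
Total developed length = 36280 + 4050 = 40330 mm.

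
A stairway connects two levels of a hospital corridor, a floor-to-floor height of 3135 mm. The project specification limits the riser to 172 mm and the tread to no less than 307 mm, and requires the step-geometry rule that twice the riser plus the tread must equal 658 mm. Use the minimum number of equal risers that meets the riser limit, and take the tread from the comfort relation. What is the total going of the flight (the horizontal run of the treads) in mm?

3135 / 172 = 18.227 → round up to 19 risers.
R = 3135 ÷ 19 = 165 mm.
T = 658 − 2·165 = 328 mm, which satisfies the 307 mm minimum.
19 risers give 18 treads; going = 18 × 328 = 5904 mm.

5904 mm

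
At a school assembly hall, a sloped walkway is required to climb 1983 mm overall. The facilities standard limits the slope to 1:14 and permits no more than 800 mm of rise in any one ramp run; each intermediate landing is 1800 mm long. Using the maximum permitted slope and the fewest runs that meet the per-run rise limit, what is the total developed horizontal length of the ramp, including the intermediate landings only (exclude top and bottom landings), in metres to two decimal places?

⌈1983/800⌉ = 3 ramp runs. That means 2 intermediate landings.
Horizontal run for 1983 mm of rise at 1:14 is 1983 × 14 = 27762 mm.
Intermediate landings: 2 × 1800 = 3600 mm.
Developed length = 27762 + 3600 = 31362 mm.
= 31.36 m.

31.36 m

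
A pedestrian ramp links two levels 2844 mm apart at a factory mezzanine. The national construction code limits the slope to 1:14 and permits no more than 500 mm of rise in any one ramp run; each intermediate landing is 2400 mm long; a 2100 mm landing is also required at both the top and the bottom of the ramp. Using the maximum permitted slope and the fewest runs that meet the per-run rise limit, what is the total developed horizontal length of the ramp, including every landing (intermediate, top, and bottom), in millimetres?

56016 mm

At most 500 each: 2844/500 = 5.69, giving 6 ramp runs. That means 5 intermediate landings.
Horizontal run for 2844 mm of rise at 1:14 is 2844 × 14 = 39816 mm.
5 intermediate landings contribute 5 × 2400 = 12000 mm.
Top and bottom landings: 2 × 2100 = 4200 mm.
Total = 39816 + 12000 + 4200 = 56016 mm.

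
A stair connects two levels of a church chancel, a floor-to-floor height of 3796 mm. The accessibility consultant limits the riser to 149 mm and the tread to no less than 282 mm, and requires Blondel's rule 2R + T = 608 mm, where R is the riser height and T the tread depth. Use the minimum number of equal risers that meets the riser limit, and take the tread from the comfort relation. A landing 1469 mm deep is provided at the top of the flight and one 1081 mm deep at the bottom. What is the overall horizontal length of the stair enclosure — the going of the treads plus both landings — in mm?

3796 / 149 = 25.477 → round up to 26 risers.
Riser R = 3796 / 26 = 146 mm, within the 149 mm limit.
T = 608 − 2·146 = 316 mm, which satisfies the 282 mm minimum.
Going = (26 − 1) × 316 = 7900 mm.
Enclosure = 7900 + 1469 + 1081 = 10450 mm.

10450 mm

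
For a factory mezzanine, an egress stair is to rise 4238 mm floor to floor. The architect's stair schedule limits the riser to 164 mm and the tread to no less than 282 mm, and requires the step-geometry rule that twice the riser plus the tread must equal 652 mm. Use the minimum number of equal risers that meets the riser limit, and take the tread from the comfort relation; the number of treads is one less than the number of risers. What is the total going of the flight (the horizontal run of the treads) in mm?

4238 / 164 = 25.841 → round up to 26 risers.
R = 4238 ÷ 26 = 163 mm.
T = 652 − 2·163 = 326 mm, which satisfies the 282 mm minimum.
Treads = 26 − 1 = 25; going = 25 × 326 = 8150 mm.

8150 mm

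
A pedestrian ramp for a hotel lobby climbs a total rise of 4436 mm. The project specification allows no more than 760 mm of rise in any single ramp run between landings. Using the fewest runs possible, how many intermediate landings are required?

At most 760 each: 4436/760 = 5.84, giving 6 ramp runs.
6 runs are separated by 5 intermediate landings.

5 intermediate landings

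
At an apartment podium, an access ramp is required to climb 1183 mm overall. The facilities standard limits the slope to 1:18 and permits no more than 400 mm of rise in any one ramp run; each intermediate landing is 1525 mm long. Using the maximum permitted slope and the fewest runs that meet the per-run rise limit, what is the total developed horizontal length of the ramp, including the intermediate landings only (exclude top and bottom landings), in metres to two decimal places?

At most 400 each: 1183/400 = 2.96, giving 3 ramp runs. That means 2 intermediate landings.
Horizontal run for 1183 mm of rise at 1:18 is 1183 × 18 = 21294 mm.
2 intermediate landings contribute 2 × 1525 = 3050 mm.
Developed length = 21294 + 3050 = 24344 mm.
= 24.34 m.

24.34 m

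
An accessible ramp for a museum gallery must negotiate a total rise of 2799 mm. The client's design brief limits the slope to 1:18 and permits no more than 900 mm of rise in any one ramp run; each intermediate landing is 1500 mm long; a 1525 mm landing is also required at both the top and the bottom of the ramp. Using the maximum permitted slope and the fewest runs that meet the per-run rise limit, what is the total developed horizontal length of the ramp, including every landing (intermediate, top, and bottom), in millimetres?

57932 mm

2799 / 900 = 3.110 → round up to 4 ramp runs. That means 3 intermediate landings.
Ramp run (horizontal) at 1:18: 2799 × 18 = 50382 mm.
3 intermediate landings contribute 3 × 1500 = 4500 mm.
Top and bottom landings: 2 × 1525 = 3050 mm.
Total = 50382 + 4500 + 3050 = 57932 mm.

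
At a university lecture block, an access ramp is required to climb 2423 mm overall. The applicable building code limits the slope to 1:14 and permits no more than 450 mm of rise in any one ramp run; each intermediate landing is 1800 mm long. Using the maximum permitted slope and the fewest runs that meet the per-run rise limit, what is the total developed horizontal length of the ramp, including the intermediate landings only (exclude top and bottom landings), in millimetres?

42922 mm

At most 450 each: 2423/450 = 5.38, giving 6 ramp runs. That means 5 intermediate landings.
Horizontal run for 2423 mm of rise at 1:14 is 2423 × 14 = 33922 mm.
5 intermediate landings contribute 5 × 1800 = 9000 mm.
Developed length = 33922 + 9000 = 42922 mm.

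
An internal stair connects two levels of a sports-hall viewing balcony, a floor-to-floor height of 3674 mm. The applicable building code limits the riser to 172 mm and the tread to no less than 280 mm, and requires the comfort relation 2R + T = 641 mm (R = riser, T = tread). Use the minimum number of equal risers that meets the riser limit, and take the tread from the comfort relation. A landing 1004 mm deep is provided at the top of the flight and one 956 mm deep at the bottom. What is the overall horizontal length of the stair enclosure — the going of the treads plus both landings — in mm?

At most 172 each: 3674/172 = 21.36, giving 22 risers.
Riser R = 3674 / 22 = 167 mm, within the 172 mm limit.
Tread T = 641 − 2 × 167 = 307 mm (≥ 280 mm).
Going = (22 − 1) × 307 = 6447 mm.
Add landings: 6447 + 1004 + 956 = 8407 mm.

8407 mm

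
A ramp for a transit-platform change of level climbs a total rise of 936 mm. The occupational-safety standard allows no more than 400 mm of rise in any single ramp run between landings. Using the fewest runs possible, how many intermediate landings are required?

2 intermediate landings

936 / 400 = 2.340 → round up to 3 ramp runs.
3 runs are separated by 2 intermediate landings.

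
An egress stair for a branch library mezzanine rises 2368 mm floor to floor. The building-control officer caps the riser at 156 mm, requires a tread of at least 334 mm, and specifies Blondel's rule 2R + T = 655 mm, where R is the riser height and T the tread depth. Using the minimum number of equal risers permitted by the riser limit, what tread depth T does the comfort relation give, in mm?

2368 / 156 = 15.18, so 16 risers are needed.
Riser R = 2368 / 16 = 148 mm, within the 156 mm limit.
Tread T = 655 − 2 × 148 = 359 mm (≥ 334 mm).

359 mm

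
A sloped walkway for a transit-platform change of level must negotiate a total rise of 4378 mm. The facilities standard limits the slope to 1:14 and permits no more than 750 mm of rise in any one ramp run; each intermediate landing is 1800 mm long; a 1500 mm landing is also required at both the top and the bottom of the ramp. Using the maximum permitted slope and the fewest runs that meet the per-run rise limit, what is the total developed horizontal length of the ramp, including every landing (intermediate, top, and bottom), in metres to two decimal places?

4378 / 750 = 5.837 → round up to 6 ramp runs. That means 5 intermediate landings.
Horizontal run for 4378 mm of rise at 1:14 is 4378 × 14 = 61292 mm.
Intermediate landings: 5 × 1800 = 9000 mm.
Top and bottom landings: 2 × 1500 = 3000 mm.
Total = 61292 + 9000 + 3000 = 73292 mm.
= 73.29 m.

73.29 m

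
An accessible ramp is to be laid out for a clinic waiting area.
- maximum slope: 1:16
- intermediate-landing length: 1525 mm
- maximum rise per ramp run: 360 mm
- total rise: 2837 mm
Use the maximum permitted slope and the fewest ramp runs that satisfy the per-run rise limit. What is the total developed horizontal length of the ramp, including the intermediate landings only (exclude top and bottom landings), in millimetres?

56067 mm

⌈2837/360⌉ = 8 ramp runs. That means 7 intermediate landings.
Ramp run (horizontal) at 1:16: 2837 × 16 = 45392 mm.
7 intermediate landings contribute 7 × 1525 = 10675 mm.
Total developed length = 45392 + 10675 = 56067 mm.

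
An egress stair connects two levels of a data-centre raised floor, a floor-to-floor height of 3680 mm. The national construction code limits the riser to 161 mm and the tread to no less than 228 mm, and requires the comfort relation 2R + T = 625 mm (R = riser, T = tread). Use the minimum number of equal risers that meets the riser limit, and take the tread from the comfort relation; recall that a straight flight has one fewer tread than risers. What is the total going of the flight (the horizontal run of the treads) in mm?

6710 mm

⌈3680/161⌉ = 23 risers.
R = 3680 ÷ 23 = 160 mm.
Tread T = 625 − 2 × 160 = 305 mm (≥ 228 mm).
Treads = 23 − 1 = 22; going = 22 × 305 = 6710 mm.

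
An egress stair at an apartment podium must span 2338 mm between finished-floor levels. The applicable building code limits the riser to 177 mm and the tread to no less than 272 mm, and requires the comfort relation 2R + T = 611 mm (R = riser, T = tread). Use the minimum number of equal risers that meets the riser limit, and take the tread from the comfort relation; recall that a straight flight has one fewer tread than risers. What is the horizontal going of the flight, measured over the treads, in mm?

3601 mm

At most 177 each: 2338/177 = 13.21, giving 14 risers.
Riser R = 2338 / 14 = 167 mm, within the 177 mm limit.
T = 611 − 2·167 = 277 mm, which satisfies the 272 mm minimum.
Treads = 14 − 1 = 13; going = 13 × 277 = 3601 mm.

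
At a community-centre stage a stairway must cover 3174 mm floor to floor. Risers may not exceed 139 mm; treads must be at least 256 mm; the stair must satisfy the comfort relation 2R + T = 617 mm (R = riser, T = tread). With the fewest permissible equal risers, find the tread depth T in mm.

3174 / 139 = 22.83, so 23 risers are needed.
Each riser is 3174/23 = 138 mm (≤ 139 mm).
From 2R + T = 617: T = 617 − 276 = 341 mm.

341 mm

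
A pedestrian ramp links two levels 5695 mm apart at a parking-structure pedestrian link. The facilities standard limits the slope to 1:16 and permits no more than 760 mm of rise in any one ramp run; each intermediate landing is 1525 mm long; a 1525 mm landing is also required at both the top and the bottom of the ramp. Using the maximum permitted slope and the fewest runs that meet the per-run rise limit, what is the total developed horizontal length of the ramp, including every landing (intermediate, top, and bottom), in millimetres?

5695 / 760 = 7.493 → round up to 8 ramp runs. That means 7 intermediate landings.
Ramp run (horizontal) at 1:16: 5695 × 16 = 91120 mm.
7 intermediate landings contribute 7 × 1525 = 10675 mm.
Top and bottom landings: 2 × 1525 = 3050 mm.
Total = 91120 + 10675 + 3050 = 104845 mm.

104845 mm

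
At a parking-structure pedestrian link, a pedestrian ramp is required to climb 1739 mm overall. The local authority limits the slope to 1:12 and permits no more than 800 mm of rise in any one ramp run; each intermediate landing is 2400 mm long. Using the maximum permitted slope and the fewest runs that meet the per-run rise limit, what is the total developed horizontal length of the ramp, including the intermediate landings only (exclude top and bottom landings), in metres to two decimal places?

25.67 m

1739 / 800 = 2.174 → round up to 3 ramp runs. That means 2 intermediate landings.
Ramp run (horizontal) at 1:12: 1739 × 12 = 20868 mm.
Intermediate landings: 2 × 2400 = 4800 mm.
Developed length = 20868 + 4800 = 25668 mm.
= 25.67 m.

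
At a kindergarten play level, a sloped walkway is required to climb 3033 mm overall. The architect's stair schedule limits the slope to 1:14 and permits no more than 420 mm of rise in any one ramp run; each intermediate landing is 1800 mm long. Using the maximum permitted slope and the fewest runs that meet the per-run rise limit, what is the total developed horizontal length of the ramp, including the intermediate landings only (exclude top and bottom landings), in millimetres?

⌈3033/420⌉ = 8 ramp runs. That means 7 intermediate landings.
Ramp run (horizontal) at 1:14: 3033 × 14 = 42462 mm.
7 intermediate landings contribute 7 × 1800 = 12600 mm.
Total developed length = 42462 + 12600 = 55062 mm.

55062 mm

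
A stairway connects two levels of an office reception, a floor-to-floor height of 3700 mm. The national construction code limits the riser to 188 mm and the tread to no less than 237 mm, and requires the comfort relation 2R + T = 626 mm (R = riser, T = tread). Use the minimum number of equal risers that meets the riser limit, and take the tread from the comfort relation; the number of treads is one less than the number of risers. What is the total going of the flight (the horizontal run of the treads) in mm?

⌈3700/188⌉ = 20 risers.
Each riser is 3700/20 = 185 mm (≤ 188 mm).
From 2R + T = 626: T = 626 − 370 = 256 mm.
Going = (20 − 1) × 256 = 4864 mm.

4864 mm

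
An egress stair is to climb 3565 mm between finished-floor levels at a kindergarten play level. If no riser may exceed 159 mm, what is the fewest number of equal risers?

23 risers

3565 / 159 = 22.421 → round up to 23 risers.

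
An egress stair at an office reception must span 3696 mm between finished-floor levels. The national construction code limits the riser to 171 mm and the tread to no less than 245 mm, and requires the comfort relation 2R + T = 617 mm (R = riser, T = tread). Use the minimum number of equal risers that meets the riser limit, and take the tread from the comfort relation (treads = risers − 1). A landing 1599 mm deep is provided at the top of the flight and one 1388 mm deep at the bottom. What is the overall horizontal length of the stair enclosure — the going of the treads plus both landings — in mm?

3696 / 171 = 21.614 → round up to 22 risers.
R = 3696 ÷ 22 = 168 mm.
Tread T = 617 − 2 × 168 = 281 mm (≥ 245 mm).
Treads = 22 − 1 = 21; going = 21 × 281 = 5901 mm.
Add landings: 5901 + 1599 + 1388 = 8888 mm.

8888 mm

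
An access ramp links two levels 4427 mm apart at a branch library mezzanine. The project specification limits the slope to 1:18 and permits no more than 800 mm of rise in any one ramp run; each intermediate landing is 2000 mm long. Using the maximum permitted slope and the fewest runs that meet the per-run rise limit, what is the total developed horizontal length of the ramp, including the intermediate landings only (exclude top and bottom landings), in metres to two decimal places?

89.69 m

At most 800 each: 4427/800 = 5.53, giving 6 ramp runs. That means 5 intermediate landings.
Ramp run (horizontal) at 1:18: 4427 × 18 = 79686 mm.
5 intermediate landings contribute 5 × 2000 = 10000 mm.
Total developed length = 79686 + 10000 = 89686 mm.
= 89.69 m.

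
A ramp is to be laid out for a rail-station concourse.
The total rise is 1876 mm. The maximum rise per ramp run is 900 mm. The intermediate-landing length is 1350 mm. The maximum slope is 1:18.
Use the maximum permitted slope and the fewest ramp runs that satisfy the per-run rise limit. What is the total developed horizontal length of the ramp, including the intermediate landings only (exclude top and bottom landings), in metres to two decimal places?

1876 / 900 = 2.084 → round up to 3 ramp runs. That means 2 intermediate landings.
Ramp run (horizontal) at 1:18: 1876 × 18 = 33768 mm.
Intermediate landings: 2 × 1350 = 2700 mm.
Developed length = 33768 + 2700 = 36468 mm.
= 36.47 m.

36.47 m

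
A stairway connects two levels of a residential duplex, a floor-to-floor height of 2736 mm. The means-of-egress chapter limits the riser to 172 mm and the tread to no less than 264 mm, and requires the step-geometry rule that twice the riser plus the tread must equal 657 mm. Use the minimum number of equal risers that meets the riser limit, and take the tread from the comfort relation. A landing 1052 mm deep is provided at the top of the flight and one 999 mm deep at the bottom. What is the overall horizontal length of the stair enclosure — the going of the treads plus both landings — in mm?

6776 mm

⌈2736/172⌉ = 16 risers.
R = 2736 ÷ 16 = 171 mm.
From 2R + T = 657: T = 657 − 342 = 315 mm.
Going = (16 − 1) × 315 = 4725 mm.
Enclosure = 4725 + 1052 + 999 = 6776 mm.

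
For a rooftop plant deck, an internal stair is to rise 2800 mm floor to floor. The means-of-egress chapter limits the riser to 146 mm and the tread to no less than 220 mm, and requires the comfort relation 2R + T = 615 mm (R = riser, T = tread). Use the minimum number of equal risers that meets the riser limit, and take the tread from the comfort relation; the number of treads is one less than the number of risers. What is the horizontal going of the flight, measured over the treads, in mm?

At most 146 each: 2800/146 = 19.18, giving 20 risers.
Each riser is 2800/20 = 140 mm (≤ 146 mm).
From 2R + T = 615: T = 615 − 280 = 335 mm.
Treads = 20 − 1 = 19; going = 19 × 335 = 6365 mm.

6365 mm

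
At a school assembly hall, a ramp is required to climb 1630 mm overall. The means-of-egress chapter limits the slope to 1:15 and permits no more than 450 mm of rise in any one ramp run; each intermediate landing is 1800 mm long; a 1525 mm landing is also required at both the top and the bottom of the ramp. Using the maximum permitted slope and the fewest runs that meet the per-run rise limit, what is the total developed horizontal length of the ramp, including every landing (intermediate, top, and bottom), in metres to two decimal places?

32.90 m

At most 450 each: 1630/450 = 3.62, giving 4 ramp runs. That means 3 intermediate landings.
Ramp run (horizontal) at 1:15: 1630 × 15 = 24450 mm.
3 intermediate landings contribute 3 × 1800 = 5400 mm.
Top and bottom landings: 2 × 1525 = 3050 mm.
Total = 24450 + 5400 + 3050 = 32900 mm.
= 32.90 m.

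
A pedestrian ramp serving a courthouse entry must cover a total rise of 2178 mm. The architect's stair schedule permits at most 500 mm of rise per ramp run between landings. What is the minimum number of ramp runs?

2178 / 500 = 4.36, so 5 ramp runs are needed.

5 runs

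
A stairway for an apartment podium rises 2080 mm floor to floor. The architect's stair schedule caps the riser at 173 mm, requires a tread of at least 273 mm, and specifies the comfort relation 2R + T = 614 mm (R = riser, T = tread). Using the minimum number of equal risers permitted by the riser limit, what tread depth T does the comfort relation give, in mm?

294 mm

2080 / 173 = 12.02, so 13 risers are needed.
Riser R = 2080 / 13 = 160 mm, within the 173 mm limit.
T = 614 − 2·160 = 294 mm, which satisfies the 273 mm minimum.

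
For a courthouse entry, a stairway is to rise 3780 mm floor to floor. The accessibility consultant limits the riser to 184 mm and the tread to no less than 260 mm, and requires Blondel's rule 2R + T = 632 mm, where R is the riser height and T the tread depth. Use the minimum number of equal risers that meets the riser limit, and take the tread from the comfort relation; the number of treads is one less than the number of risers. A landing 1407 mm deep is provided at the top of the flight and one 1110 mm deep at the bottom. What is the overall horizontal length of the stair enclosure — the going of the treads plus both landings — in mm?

3780 / 184 = 20.54, so 21 risers are needed.
Each riser is 3780/21 = 180 mm (≤ 184 mm).
T = 632 − 2·180 = 272 mm, which satisfies the 260 mm minimum.
Going = (21 − 1) × 272 = 5440 mm.
Enclosure = 5440 + 1407 + 1110 = 7957 mm.

7957 mm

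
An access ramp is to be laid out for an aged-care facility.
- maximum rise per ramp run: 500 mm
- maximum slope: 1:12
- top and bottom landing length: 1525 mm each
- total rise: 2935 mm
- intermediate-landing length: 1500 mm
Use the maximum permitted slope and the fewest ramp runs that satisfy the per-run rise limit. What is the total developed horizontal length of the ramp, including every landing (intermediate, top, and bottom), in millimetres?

At most 500 each: 2935/500 = 5.87, giving 6 ramp runs. That means 5 intermediate landings.
Ramp run (horizontal) at 1:12: 2935 × 12 = 35220 mm.
5 intermediate landings contribute 5 × 1500 = 7500 mm.
Top and bottom landings: 2 × 1525 = 3050 mm.
Total = 35220 + 7500 + 3050 = 45770 mm.

45770 mm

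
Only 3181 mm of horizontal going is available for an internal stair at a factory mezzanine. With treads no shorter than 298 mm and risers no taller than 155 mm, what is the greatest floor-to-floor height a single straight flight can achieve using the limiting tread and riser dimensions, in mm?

Treads that fit: ⌊3181 / 298⌋ = 10.
Risers = treads + 1 = 11.
Maximum height = 11 × 155 = 1705 mm.

1705 mm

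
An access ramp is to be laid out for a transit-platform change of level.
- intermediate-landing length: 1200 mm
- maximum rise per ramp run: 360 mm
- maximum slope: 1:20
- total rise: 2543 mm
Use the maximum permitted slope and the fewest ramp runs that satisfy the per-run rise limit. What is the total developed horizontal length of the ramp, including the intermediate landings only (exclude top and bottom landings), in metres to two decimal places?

2543 / 360 = 7.064 → round up to 8 ramp runs. That means 7 intermediate landings.
Horizontal run for 2543 mm of rise at 1:20 is 2543 × 20 = 50860 mm.
7 intermediate landings contribute 7 × 1200 = 8400 mm.
Developed length = 50860 + 8400 = 59260 mm.
= 59.26 m.

59.26 m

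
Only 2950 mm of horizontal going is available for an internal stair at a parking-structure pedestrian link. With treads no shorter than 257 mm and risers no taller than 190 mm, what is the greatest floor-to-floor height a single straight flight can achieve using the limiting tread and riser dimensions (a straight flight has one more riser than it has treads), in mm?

2950 / 257 = 11.48, so 11 treads fit.
Risers = treads + 1 = 12.
Maximum height = 12 × 190 = 2280 mm.

2280 mm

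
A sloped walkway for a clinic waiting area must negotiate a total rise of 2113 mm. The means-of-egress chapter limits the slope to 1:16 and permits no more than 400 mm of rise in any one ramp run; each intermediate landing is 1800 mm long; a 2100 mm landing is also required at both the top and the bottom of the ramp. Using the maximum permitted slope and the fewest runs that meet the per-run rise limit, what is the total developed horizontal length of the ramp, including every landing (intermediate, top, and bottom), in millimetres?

⌈2113/400⌉ = 6 ramp runs. That means 5 intermediate landings.
Ramp run (horizontal) at 1:16: 2113 × 16 = 33808 mm.
5 intermediate landings contribute 5 × 1800 = 9000 mm.
Top and bottom landings: 2 × 2100 = 4200 mm.
Total = 33808 + 9000 + 4200 = 47008 mm.

47008 mm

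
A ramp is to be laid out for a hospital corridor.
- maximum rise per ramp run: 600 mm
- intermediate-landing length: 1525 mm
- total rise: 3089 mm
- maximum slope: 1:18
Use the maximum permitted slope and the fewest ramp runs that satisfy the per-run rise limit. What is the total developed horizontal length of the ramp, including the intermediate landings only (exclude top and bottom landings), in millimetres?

3089 / 600 = 5.15, so 6 ramp runs are needed. That means 5 intermediate landings.
Horizontal run for 3089 mm of rise at 1:18 is 3089 × 18 = 55602 mm.
5 intermediate landings contribute 5 × 1525 = 7625 mm.
Total developed length = 55602 + 7625 = 63227 mm.

63227 mm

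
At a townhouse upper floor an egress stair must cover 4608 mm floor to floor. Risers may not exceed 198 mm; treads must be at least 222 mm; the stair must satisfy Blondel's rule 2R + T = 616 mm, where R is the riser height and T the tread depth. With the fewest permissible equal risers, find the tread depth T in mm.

232 mm

At most 198 each: 4608/198 = 23.27, giving 24 risers.
R = 4608 ÷ 24 = 192 mm.
Tread T = 616 − 2 × 192 = 232 mm (≥ 222 mm).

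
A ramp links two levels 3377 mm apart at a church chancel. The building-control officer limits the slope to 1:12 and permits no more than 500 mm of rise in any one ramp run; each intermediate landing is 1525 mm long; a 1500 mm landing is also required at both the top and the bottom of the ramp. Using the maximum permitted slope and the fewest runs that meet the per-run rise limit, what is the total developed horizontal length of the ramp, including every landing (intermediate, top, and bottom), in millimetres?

52674 mm

At most 500 each: 3377/500 = 6.75, giving 7 ramp runs. That means 6 intermediate landings.
Ramp run (horizontal) at 1:12: 3377 × 12 = 40524 mm.
Intermediate landings: 6 × 1525 = 9150 mm.
Top and bottom landings: 2 × 1500 = 3000 mm.
Total = 40524 + 9150 + 3000 = 52674 mm.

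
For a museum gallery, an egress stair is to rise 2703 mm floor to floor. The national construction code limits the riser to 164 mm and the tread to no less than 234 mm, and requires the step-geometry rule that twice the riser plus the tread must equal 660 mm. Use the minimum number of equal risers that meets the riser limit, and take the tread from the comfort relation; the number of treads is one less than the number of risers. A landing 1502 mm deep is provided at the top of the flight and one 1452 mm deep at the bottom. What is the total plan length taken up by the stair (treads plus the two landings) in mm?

8426 mm

2703 / 164 = 16.48, so 17 risers are needed.
R = 2703 ÷ 17 = 159 mm.
T = 660 − 2·159 = 342 mm, which satisfies the 234 mm minimum.
Going = (17 − 1) × 342 = 5472 mm.
Add landings: 5472 + 1502 + 1452 = 8426 mm.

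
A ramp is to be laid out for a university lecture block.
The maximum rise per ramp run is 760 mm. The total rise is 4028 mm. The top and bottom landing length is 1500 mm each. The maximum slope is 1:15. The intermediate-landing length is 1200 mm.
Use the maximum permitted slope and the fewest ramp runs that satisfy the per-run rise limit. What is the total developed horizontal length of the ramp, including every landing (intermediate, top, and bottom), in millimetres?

69420 mm

At most 760 each: 4028/760 = 5.30, giving 6 ramp runs. That means 5 intermediate landings.
Ramp run (horizontal) at 1:15: 4028 × 15 = 60420 mm.
Intermediate landings: 5 × 1200 = 6000 mm.
Top and bottom landings: 2 × 1500 = 3000 mm.
Total = 60420 + 6000 + 3000 = 69420 mm.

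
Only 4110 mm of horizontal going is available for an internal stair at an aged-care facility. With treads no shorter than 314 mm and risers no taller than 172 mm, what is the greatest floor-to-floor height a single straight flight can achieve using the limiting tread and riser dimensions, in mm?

2408 mm

Treads that fit: ⌊4110 / 314⌋ = 13.
Risers = treads + 1 = 14.
Maximum height = 14 × 172 = 2408 mm.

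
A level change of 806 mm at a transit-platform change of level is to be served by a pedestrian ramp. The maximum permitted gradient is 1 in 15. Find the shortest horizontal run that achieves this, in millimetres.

At 1:15 the run is 15 × 806 = 12090 mm.

12090 mm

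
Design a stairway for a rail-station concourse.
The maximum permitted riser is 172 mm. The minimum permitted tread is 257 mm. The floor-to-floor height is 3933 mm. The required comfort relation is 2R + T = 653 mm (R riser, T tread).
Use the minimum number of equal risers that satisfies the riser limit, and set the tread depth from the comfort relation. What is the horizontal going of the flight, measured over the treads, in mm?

6842 mm

⌈3933/172⌉ = 23 risers.
Each riser is 3933/23 = 171 mm (≤ 172 mm).
Tread T = 653 − 2 × 171 = 311 mm (≥ 257 mm).
Going = (23 − 1) × 311 = 6842 mm.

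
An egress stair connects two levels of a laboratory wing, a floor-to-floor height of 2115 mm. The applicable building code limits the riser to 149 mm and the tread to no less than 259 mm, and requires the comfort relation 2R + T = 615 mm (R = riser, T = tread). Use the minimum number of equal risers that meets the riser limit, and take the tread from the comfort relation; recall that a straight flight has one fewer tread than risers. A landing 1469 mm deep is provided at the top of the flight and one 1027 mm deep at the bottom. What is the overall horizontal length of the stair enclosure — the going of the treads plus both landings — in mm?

⌈2115/149⌉ = 15 risers.
Each riser is 2115/15 = 141 mm (≤ 149 mm).
From 2R + T = 615: T = 615 − 282 = 333 mm.
Going = (15 − 1) × 333 = 4662 mm.
Enclosure = 4662 + 1469 + 1027 = 7158 mm.

7158 mm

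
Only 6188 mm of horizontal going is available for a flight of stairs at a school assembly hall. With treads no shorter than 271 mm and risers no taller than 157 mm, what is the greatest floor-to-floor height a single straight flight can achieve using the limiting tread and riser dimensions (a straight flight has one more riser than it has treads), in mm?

3611 mm

Treads that fit: ⌊6188 / 271⌋ = 22.
Risers = treads + 1 = 23.
Maximum height = 23 × 157 = 3611 mm.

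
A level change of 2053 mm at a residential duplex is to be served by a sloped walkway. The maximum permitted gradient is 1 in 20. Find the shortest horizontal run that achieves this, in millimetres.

At 1:20 the run is 20 × 2053 = 41060 mm.

41060 mm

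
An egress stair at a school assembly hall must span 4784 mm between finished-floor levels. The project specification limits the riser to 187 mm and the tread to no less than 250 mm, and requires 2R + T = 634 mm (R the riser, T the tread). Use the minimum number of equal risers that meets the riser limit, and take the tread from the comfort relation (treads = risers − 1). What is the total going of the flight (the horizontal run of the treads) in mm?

6650 mm

⌈4784/187⌉ = 26 risers.
R = 4784 ÷ 26 = 184 mm.
T = 634 − 2·184 = 266 mm, which satisfies the 250 mm minimum.
Treads = 26 − 1 = 25; going = 25 × 266 = 6650 mm.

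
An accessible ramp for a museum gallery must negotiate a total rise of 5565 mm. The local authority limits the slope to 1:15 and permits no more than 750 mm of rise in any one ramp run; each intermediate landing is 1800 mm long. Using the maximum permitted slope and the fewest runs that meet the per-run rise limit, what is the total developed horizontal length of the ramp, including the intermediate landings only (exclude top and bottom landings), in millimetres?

At most 750 each: 5565/750 = 7.42, giving 8 ramp runs. That means 7 intermediate landings.
Horizontal run for 5565 mm of rise at 1:15 is 5565 × 15 = 83475 mm.
7 intermediate landings contribute 7 × 1800 = 12600 mm.
Developed length = 83475 + 12600 = 96075 mm.

96075 mm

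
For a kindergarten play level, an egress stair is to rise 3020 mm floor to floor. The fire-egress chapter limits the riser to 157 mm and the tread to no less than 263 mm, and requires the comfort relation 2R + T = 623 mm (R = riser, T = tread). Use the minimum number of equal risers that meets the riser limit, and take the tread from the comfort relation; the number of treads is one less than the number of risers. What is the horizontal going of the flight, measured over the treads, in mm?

6099 mm

⌈3020/157⌉ = 20 risers.
Riser R = 3020 / 20 = 151 mm, within the 157 mm limit.
T = 623 − 2·151 = 321 mm, which satisfies the 263 mm minimum.
20 risers give 19 treads; going = 19 × 321 = 6099 mm.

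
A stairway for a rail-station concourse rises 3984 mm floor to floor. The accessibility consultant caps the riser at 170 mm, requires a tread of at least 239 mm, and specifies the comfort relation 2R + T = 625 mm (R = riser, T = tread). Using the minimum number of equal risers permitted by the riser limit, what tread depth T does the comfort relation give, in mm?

293 mm

3984 / 170 = 23.44, so 24 risers are needed.
Each riser is 3984/24 = 166 mm (≤ 170 mm).
Tread T = 625 − 2 × 166 = 293 mm (≥ 239 mm).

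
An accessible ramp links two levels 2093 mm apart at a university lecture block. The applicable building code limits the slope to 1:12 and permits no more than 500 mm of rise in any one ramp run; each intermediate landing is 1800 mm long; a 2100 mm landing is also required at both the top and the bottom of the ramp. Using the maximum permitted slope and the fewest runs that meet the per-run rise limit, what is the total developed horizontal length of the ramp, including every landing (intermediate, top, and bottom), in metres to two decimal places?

36.52 m

At most 500 each: 2093/500 = 4.19, giving 5 ramp runs. That means 4 intermediate landings.
Horizontal run for 2093 mm of rise at 1:12 is 2093 × 12 = 25116 mm.
Intermediate landings: 4 × 1800 = 7200 mm.
Top and bottom landings: 2 × 2100 = 4200 mm.
Total = 25116 + 7200 + 4200 = 36516 mm.
= 36.52 m.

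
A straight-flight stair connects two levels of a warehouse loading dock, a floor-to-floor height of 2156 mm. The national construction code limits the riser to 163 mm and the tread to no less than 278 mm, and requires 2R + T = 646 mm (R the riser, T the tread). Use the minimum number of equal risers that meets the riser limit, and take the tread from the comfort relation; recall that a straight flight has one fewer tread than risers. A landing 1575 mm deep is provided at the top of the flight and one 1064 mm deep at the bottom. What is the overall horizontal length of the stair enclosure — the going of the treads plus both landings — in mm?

At most 163 each: 2156/163 = 13.23, giving 14 risers.
Each riser is 2156/14 = 154 mm (≤ 163 mm).
From 2R + T = 646: T = 646 − 308 = 338 mm.
14 risers give 13 treads; going = 13 × 338 = 4394 mm.
Add landings: 4394 + 1575 + 1064 = 7033 mm.

7033 mm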